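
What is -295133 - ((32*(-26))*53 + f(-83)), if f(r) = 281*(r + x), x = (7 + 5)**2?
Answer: -268178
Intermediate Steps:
x = 144 (x = 12**2 = 144)
f(r) = 40464 + 281*r (f(r) = 281*(r + 144) = 281*(144 + r) = 40464 + 281*r)
-295133 - ((32*(-26))*53 + f(-83)) = -295133 - ((32*(-26))*53 + (40464 + 281*(-83))) = -295133 - (-832*53 + (40464 - 23323)) = -295133 - (-44096 + 17141) = -295133 - 1*(-26955) = -295133 + 26955 = -268178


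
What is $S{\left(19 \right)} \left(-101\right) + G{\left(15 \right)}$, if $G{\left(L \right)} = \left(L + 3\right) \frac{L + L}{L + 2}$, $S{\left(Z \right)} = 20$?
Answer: $- \frac{33800}{17} \approx -1988.2$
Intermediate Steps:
$G{\left(L \right)} = \frac{2 L \left(3 + L\right)}{2 + L}$ ($G{\left(L \right)} = \left(3 + L\right) \frac{2 L}{2 + L} = \frac{2 L \left(3 + L\right)}{2 + L}$)
$S{\left(19 \right)} \left(-101\right) + G{\left(15 \right)} = 20 \left(-101\right) + 2 \cdot 15 \frac{1}{2 + 15} \left(3 + 15\right) = -2020 + 2 \cdot 15 \cdot \frac{1}{17} \cdot 18 = -2020 + \frac{540}{17} = - \frac{33800}{17}$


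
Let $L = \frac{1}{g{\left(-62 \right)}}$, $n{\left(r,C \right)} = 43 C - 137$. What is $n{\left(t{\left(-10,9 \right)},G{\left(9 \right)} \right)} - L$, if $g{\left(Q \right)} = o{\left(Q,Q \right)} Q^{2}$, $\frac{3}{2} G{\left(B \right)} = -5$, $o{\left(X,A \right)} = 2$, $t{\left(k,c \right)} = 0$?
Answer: $- \frac{6465611}{23064} \approx -280.33$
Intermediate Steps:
$G{\left(B \right)} = - \frac{10}{3}$ ($G{\left(B \right)} = \frac{2}{3} \left(-5\right) = - \frac{10}{3}$)
$g{\left(Q \right)} = 2 Q^{2}$
$n{\left(r,C \right)} = -137 + 43 C$
$L = \frac{1}{7688}$ ($L = \frac{1}{2 \left(-62\right)^{2}} = \frac{1}{2 \cdot 3844} = \frac{1}{7688} \approx 0.00013007$)
$n{\left(t{\left(-10,9 \right)},G{\left(9 \right)} \right)} - L = \left(-137 + 43 \left(- \frac{10}{3}\right)\right) - \frac{1}{7688} = \left(-137 - \frac{430}{3}\right) - \frac{1}{7688} = - \frac{841}{3} - \frac{1}{7688} = - \frac{6465611}{23064}$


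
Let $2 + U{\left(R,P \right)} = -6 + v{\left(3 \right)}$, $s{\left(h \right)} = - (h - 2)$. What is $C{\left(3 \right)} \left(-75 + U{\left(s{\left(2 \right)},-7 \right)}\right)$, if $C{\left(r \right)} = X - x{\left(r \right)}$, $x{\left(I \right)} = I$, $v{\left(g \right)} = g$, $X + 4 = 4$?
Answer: $240$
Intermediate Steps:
$X = 0$ ($X = -4 + 4 = 0$)
$s{\left(h \right)} = 2 - h$ ($s{\left(h \right)} = - (-2 + h) = 2 - h$)
$U{\left(R,P \right)} = -5$ ($U{\left(R,P \right)} = -2 + \left(-6 + 3\right) = -2 - 3 = -5$)
$C{\left(r \right)} = - r$ ($C{\left(r \right)} = 0 - r = - r$)
$C{\left(3 \right)} \left(-75 + U{\left(s{\left(2 \right)},-7 \right)}\right) = \left(-1\right) 3 \left(-75 - 5\right) = \left(-3\right) \left(-80\right) = 240$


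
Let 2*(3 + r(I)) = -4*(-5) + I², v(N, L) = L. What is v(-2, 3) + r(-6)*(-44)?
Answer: -1097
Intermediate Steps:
r(I) = 7 + I²/2 (r(I) = -3 + (-4*(-5) + I²)/2 = -3 + (20 + I²)/2 = -3 + (10 + I²/2) = 7 + I²/2)
v(-2, 3) + r(-6)*(-44) = 3 + (7 + (½)*(-6)²)*(-44) = 3 + (7 + (½)*36)*(-44) = 3 + (7 + 18)*(-44) = 3 + 25*(-44) = 3 - 1100 = -1097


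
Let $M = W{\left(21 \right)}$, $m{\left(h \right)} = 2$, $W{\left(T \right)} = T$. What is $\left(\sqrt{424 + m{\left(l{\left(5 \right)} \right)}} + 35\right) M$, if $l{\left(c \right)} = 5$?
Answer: $735 + 21 \sqrt{426} \approx 1168.4$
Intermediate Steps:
$M = 21$
$\left(\sqrt{424 + m{\left(l{\left(5 \right)} \right)}} + 35\right) M = \left(\sqrt{424 + 2} + 35\right) 21 = \left(\sqrt{426} + 35\right) 21 = \left(35 + \sqrt{426}\right) 21 = 735 + 21 \sqrt{426}$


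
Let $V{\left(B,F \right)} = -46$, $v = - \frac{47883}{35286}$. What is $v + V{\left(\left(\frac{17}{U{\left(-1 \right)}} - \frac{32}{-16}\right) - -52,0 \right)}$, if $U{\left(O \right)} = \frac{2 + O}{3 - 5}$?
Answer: $- \frac{557013}{11762} \approx -47.357$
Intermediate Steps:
$v = - \frac{15961}{11762}$ ($v = \left(-47883\right) \frac{1}{35286} = - \frac{15961}{11762} \approx -1.357$)
$U{\left(O \right)} = -1 - \frac{O}{2}$ ($U{\left(O \right)} = \frac{2 + O}{-2} = \left(2 + O\right) \left(- \frac{1}{2}\right) = -1 - \frac{O}{2}$)
$v + V{\left(\left(\frac{17}{U{\left(-1 \right)}} - \frac{32}{-16}\right) - -52,0 \right)} = - \frac{15961}{11762} - 46 = - \frac{557013}{11762}$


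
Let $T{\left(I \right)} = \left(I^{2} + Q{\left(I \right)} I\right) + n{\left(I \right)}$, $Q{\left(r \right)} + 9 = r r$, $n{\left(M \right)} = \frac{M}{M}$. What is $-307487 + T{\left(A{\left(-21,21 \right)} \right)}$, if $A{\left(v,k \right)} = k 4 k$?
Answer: $5491820078$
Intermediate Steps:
$n{\left(M \right)} = 1$
$Q{\left(r \right)} = -9 + r^{2}$ ($Q{\left(r \right)} = -9 + r r = -9 + r^{2}$)
$A{\left(v,k \right)} = 4 k^{2}$ ($A{\left(v,k \right)} = 4 k k = 4 k^{2}$)
$T{\left(I \right)} = 1 + I^{2} + I \left(-9 + I^{2}\right)$ ($T{\left(I \right)} = \left(I^{2} + \left(-9 + I^{2}\right) I\right) + 1 = \left(I^{2} + I \left(-9 + I^{2}\right)\right) + 1 = 1 + I^{2} + I \left(-9 + I^{2}\right)$)
$-307487 + T{\left(A{\left(-21,21 \right)} \right)} = -307487 + \left(1 + \left(4 \cdot 21^{2}\right)^{2} + 4 \cdot 21^{2} \left(-9 + \left(4 \cdot 21^{2}\right)^{2}\right)\right) = -307487 + \left(1 + \left(4 \cdot 441\right)^{2} + 4 \cdot 441 \left(-9 + \left(4 \cdot 441\right)^{2}\right)\right) = -307487 + \left(1 + 1764^{2} + 1764 \left(-9 + 1764^{2}\right)\right) = -307487 + \left(1 + 3111696 + 1764 \left(-9 + 3111696\right)\right) = -307487 + \left(1 + 3111696 + 1764 \cdot 3111687\right) = -307487 + \left(1 + 3111696 + 5489015868\right) = -307487 + 5492127565 = 5491820078$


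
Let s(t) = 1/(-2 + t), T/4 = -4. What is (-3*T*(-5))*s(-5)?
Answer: 240/7 ≈ 34.286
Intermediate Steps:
T = -16 (T = 4*(-4) = -16)
(-3*T*(-5))*s(-5) = (-3*(-16)*(-5))/(-2 - 5) = (48*(-5))/(-7) = -240*(-⅐) = 240/7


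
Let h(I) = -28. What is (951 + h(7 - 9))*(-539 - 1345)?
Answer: -1738932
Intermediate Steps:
(951 + h(7 - 9))*(-539 - 1345) = (951 - 28)*(-539 - 1345) = 923*(-1884) = -1738932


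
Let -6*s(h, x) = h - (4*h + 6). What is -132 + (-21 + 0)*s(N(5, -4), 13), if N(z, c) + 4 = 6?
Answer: -174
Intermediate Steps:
N(z, c) = 2 (N(z, c) = -4 + 6 = 2)
s(h, x) = 1 + h/2 (s(h, x) = -(h - (4*h + 6))/6 = -(h - (6 + 4*h))/6 = -(h + (-6 - 4*h))/6 = -(-6 - 3*h)/6 = 1 + h/2)
-132 + (-21 + 0)*s(N(5, -4), 13) = -132 + (-21 + 0)*(1 + (½)*2) = -132 - 21*(1 + 1) = -132 - 21*2 = -132 - 42 = -174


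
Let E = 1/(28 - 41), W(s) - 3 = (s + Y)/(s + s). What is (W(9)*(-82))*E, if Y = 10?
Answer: 2993/117 ≈ 25.581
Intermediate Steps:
W(s) = 3 + (10 + s)/(2*s) (W(s) = 3 + (s + 10)/(s + s) = 3 + (10 + s)/((2*s)) = 3 + (10 + s)*(1/(2*s)) = 3 + (10 + s)/(2*s))
E = -1/13 (E = 1/(-13) = -1/13 ≈ -0.076923)
(W(9)*(-82))*E = ((7/2 + 5/9)*(-82))*(-1/13) = ((73/18)*(-82))*(-1/13) = -2993/9*(-1/13) = 2993/117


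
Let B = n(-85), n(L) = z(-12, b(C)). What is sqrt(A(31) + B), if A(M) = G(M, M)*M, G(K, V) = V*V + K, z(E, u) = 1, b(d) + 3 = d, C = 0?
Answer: 3*sqrt(3417) ≈ 175.37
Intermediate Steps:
b(d) = -3 + d
n(L) = 1
B = 1
G(K, V) = K + V**2 (G(K, V) = V**2 + K = K + V**2)
A(M) = M*(M + M**2) (A(M) = (M + M**2)*M = M*(M + M**2))
sqrt(A(31) + B) = sqrt(31**2*(1 + 31) + 1) = sqrt(961*32 + 1) = sqrt(30752 + 1) = sqrt(30753) = 3*sqrt(3417)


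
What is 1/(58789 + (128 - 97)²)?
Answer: 1/59750 ≈ 1.6736e-5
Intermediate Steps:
1/(58789 + (128 - 97)²) = 1/(58789 + 31²) = 1/(58789 + 961) = 1/59750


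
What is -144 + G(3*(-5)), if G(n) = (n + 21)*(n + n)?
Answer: -324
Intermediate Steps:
G(n) = 2*n*(21 + n) (G(n) = (21 + n)*(2*n) = 2*n*(21 + n))
-144 + G(3*(-5)) = -144 + 2*(3*(-5))*(21 + 3*(-5)) = -144 + 2*(-15)*(21 - 15) = -144 + 2*(-15)*6 = -144 - 180 = -324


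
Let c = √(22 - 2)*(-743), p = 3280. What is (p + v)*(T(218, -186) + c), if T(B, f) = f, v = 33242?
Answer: -6793092 - 54271692*√5 ≈ -1.2815e+8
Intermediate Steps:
c = -1486*√5 (c = √20*(-743) = (2*√5)*(-743) = -1486*√5 ≈ -3322.8)
(p + v)*(T(218, -186) + c) = (3280 + 33242)*(-186 - 1486*√5) = 36522*(-186 - 1486*√5) = -6793092 - 54271692*√5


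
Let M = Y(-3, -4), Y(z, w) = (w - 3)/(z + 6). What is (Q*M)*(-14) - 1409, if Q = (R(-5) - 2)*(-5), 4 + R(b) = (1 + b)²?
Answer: -9127/3 ≈ -3042.3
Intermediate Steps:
R(b) = -4 + (1 + b)²
Y(z, w) = (-3 + w)/(6 + z)
M = -7/3 (M = (-3 - 4)/(6 - 3) = -7/3 ≈ -2.3333)
Q = -50 (Q = ((-4 + (1 - 5)²) - 2)*(-5) = ((-4 + (-4)²) - 2)*(-5) = ((-4 + 16) - 2)*(-5) = (12 - 2)*(-5) = 10*(-5) = -50)
(Q*M)*(-14) - 1409 = -50*(-7/3)*(-14) - 1409 = (350/3)*(-14) - 1409 = -4900/3 - 1409 = -9127/3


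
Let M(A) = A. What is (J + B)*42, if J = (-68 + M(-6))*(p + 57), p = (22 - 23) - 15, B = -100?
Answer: -131628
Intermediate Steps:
p = -16 (p = -1 - 15 = -16)
J = -3034 (J = (-68 - 6)*(-16 + 57) = -74*41 = -3034)
(J + B)*42 = (-3034 - 100)*42 = -3134*42 = -131628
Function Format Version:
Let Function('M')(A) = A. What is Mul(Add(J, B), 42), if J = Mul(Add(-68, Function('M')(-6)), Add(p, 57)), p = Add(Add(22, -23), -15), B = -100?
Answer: -131628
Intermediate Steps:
p = -16 (p = Add(-1, -15) = -16)
J = -3034 (J = Mul(Add(-68, -6), Add(-16, 57)) = Mul(-74, 41) = -3034)
Mul(Add(J, B), 42) = Mul(Add(-3034, -100), 42) = Mul(-3134, 42) = -131628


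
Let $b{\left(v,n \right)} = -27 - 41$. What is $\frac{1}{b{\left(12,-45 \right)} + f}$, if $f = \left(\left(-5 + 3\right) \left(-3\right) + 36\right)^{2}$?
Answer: $\frac{1}{1696} \approx 0.00058962$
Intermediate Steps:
$b{\left(v,n \right)} = -68$ ($b{\left(v,n \right)} = -27 - 41 = -68$)
$f = 1764$ ($f = \left(\left(-2\right) \left(-3\right) + 36\right)^{2} = \left(6 + 36\right)^{2} = 42^{2} = 1764$)
$\frac{1}{b{\left(12,-45 \right)} + f} = \frac{1}{-68 + 1764} = \frac{1}{1696}$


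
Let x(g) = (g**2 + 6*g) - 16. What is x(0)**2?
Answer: 256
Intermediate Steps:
x(g) = -16 + g**2 + 6*g
x(0)**2 = (-16 + 0**2 + 6*0)**2 = (-16 + 0 + 0)**2 = (-16)**2 = 256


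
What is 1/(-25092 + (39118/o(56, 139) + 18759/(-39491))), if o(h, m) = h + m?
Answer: -7700745/191685942607 ≈ -4.0174e-5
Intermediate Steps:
1/(-25092 + (39118/o(56, 139) + 18759/(-39491))) = 1/(-25092 + (39118/(56 + 139) + 18759/(-39491))) = 1/(-25092 + (39118/195 + 18759*(-1/39491))) = 1/(-25092 + (39118*(1/195) - 18759/39491)) = 1/(-25092 + (39118/195 - 18759/39491)) = 1/(-25092 + 1541150933/7700745) = 1/(-191685942607/7700745) = -7700745/191685942607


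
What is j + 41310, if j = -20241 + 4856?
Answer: 25925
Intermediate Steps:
j = -15385
j + 41310 = -15385 + 41310 = 25925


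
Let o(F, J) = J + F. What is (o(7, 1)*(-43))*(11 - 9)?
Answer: -688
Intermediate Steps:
o(F, J) = F + J
(o(7, 1)*(-43))*(11 - 9) = ((7 + 1)*(-43))*(11 - 9) = (8*(-43))*2 = -344*2 = -688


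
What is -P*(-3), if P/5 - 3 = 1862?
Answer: 27975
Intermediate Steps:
P = 9325 (P = 15 + 5*1862 = 15 + 9310 = 9325)
-P*(-3) = -1*9325*(-3) = -9325*(-3) = 27975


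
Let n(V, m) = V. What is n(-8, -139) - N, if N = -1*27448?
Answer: 27440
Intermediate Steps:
N = -27448
n(-8, -139) - N = -8 - 1*(-27448) = -8 + 27448 = 27440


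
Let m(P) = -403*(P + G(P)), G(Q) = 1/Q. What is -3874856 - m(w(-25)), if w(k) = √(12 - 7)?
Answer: -3874856 + 2418*√5/5 ≈ -3.8738e+6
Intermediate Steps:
w(k) = √5
m(P) = -403*P - 403/P (m(P) = -403*(P + 1/P) = -403*P - 403/P)
-3874856 - m(w(-25)) = -3874856 - (-403*√5 - 403*√5/5) = -3874856 - (-2418)*√5/5 = -3874856 + 2418*√5/5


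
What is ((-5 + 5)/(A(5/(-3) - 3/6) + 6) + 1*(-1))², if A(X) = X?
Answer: 1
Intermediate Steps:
((-5 + 5)/(A(5/(-3) - 3/6) + 6) + 1*(-1))² = ((-5 + 5)/((5/(-3) - 3/6) + 6) + 1*(-1))² = (0/((5*(-⅓) - 3*⅙) + 6) - 1)² = (0/((-5/3 - ½) + 6) - 1)² = (0/(-13/6 + 6) - 1)² = (0/(23/6) - 1)² = (0*(6/23) - 1)² = (0 - 1)² = (-1)² = 1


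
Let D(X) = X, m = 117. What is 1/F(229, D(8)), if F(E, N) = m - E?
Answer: -1/112 ≈ -0.0089286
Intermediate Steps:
F(E, N) = 117 - E
1/F(229, D(8)) = 1/(117 - 1*229) = 1/(117 - 229) = 1/(-112) = -1/112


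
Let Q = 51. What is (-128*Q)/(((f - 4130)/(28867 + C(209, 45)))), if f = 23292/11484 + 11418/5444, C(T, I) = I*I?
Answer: 58369197331456/1194190345 ≈ 48878.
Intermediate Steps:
C(T, I) = I²
f = 3582305/868318 (f = 23292*(1/11484) + 11418*(1/5444) = 647/319 + 5709/2722 = 3582305/868318 ≈ 4.1256)
(-128*Q)/(((f - 4130)/(28867 + C(209, 45)))) = (-128*51)/(((3582305/868318 - 4130)/(28867 + 45²))) = -6528/((-3582571035/(868318*(28867 + 2025)))) = -6528/((-3582571035/868318/30892)) = -6528/((-3582571035/868318*1/30892)) = -6528/(-3582571035/26824079656) = -6528*(-26824079656/3582571035) = 58369197331456/1194190345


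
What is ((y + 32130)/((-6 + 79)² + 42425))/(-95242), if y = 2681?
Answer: -4973/649740924 ≈ -7.6538e-6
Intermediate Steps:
((y + 32130)/((-6 + 79)² + 42425))/(-95242) = ((2681 + 32130)/((-6 + 79)² + 42425))/(-95242) = (34811/(73² + 42425))*(-1/95242) = (34811/(5329 + 42425))*(-1/95242) = (34811/47754)*(-1/95242) = (34811*(1/47754))*(-1/95242) = (4973/6822)*(-1/95242) = -4973/649740924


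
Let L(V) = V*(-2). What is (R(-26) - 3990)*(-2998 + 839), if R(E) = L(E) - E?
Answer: 8446008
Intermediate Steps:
L(V) = -2*V
R(E) = -3*E (R(E) = -2*E - E = -3*E)
(R(-26) - 3990)*(-2998 + 839) = (-3*(-26) - 3990)*(-2998 + 839) = (78 - 3990)*(-2159) = -3912*(-2159) = 8446008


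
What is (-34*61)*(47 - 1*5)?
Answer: -87108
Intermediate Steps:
(-34*61)*(47 - 1*5) = -2074*(47 - 5) = -2074*42 = -87108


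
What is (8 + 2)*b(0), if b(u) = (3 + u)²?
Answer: 90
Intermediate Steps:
(8 + 2)*b(0) = (8 + 2)*(3 + 0)² = 10*3² = 10*9 = 90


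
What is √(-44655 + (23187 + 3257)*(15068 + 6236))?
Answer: √563318321 ≈ 23734.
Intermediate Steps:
√(-44655 + (23187 + 3257)*(15068 + 6236)) = √(-44655 + 26444*21304) = √(-44655 + 563362976) = √563318321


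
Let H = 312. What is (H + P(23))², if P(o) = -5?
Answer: 94249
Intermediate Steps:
(H + P(23))² = (312 - 5)² = 307² = 94249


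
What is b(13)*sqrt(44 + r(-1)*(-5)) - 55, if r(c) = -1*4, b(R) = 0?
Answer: -55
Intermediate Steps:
r(c) = -4
b(13)*sqrt(44 + r(-1)*(-5)) - 55 = 0*sqrt(44 - 4*(-5)) - 55 = 0*sqrt(44 + 20) - 55 = 0*sqrt(64) - 55 = 0*8 - 55 = 0 - 55 = -55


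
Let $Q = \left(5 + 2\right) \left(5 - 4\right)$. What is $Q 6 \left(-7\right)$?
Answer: $-294$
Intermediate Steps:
$Q = 7$ ($Q = 7 \cdot 1 = 7$)
$Q 6 \left(-7\right) = 7 \cdot 6 \left(-7\right) = 42 \left(-7\right) = -294$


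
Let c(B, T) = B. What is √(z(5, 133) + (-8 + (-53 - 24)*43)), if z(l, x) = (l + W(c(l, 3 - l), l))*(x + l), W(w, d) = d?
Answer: I*√1939 ≈ 44.034*I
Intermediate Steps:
z(l, x) = 2*l*(l + x) (z(l, x) = (l + l)*(x + l) = (2*l)*(l + x) = 2*l*(l + x))
√(z(5, 133) + (-8 + (-53 - 24)*43)) = √(2*5*(5 + 133) + (-8 + (-53 - 24)*43)) = √(2*5*138 + (-8 - 77*43)) = √(1380 + (-8 - 3311)) = √(1380 - 3319) = √(-1939) = I*√1939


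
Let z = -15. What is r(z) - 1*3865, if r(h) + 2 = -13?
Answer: -3880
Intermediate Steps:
r(h) = -15 (r(h) = -2 - 13 = -15)
r(z) - 1*3865 = -15 - 1*3865 = -15 - 3865 = -3880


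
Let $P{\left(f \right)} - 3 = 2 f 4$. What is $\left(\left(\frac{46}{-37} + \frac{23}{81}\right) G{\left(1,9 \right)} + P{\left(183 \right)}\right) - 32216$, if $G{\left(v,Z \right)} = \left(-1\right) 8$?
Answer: $- \frac{92131753}{2997} \approx -30741.0$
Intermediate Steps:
$G{\left(v,Z \right)} = -8$
$P{\left(f \right)} = 3 + 8 f$ ($P{\left(f \right)} = 3 + 2 f 4 = 3 + 8 f$)
$\left(\left(\frac{46}{-37} + \frac{23}{81}\right) G{\left(1,9 \right)} + P{\left(183 \right)}\right) - 32216 = \left(\left(\frac{46}{-37} + \frac{23}{81}\right) \left(-8\right) + \left(3 + 8 \cdot 183\right)\right) - 32216 = \left(\left(46 \left(- \frac{1}{37}\right) + 23 \cdot \frac{1}{81}\right) \left(-8\right) + \left(3 + 1464\right)\right) - 32216 = \left(\left(- \frac{46}{37} + \frac{23}{81}\right) \left(-8\right) + 1467\right) - 32216 = \left(\left(- \frac{2875}{2997}\right) \left(-8\right) + 1467\right) - 32216 = \left(\frac{23000}{2997} + 1467\right) - 32216 = \frac{4419599}{2997} - 32216 = - \frac{92131753}{2997}$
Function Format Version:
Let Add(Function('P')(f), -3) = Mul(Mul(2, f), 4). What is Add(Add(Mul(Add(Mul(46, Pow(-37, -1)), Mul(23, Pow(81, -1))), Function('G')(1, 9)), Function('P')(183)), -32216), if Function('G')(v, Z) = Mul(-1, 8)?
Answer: Rational(-92131753, 2997) ≈ -30741.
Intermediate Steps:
Function('G')(v, Z) = -8
Function('P')(f) = Add(3, Mul(8, f)) (Function('P')(f) = Add(3, Mul(Mul(2, f), 4)) = Add(3, Mul(8, f)))
Add(Add(Mul(Add(Mul(46, Pow(-37, -1)), Mul(23, Pow(81, -1))), Function('G')(1, 9)), Function('P')(183)), -32216) = Add(Add(Mul(Add(Mul(46, Pow(-37, -1)), Mul(23, Pow(81, -1))), -8), Add(3, Mul(8, 183))), -32216) = Add(Add(Mul(Add(Mul(46, Rational(-1, 37)), Mul(23, Rational(1, 81))), -8), Add(3, 1464)), -32216) = Add(Add(Mul(Add(Rational(-46, 37), Rational(23, 81)), -8), 1467), -32216) = Add(Add(Mul(Rational(-2875, 2997), -8), 1467), -32216) = Add(Add(Rational(23000, 2997), 1467), -32216) = Add(Rational(4419599, 2997), -32216) = Rational(-92131753, 2997)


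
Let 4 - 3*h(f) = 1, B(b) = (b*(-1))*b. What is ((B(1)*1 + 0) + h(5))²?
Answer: 0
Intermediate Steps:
B(b) = -b² (B(b) = (-b)*b = -b²)
h(f) = 1 (h(f) = 4/3 - ⅓*1 = 4/3 - ⅓ = 1)
((B(1)*1 + 0) + h(5))² = ((-1*1²*1 + 0) + 1)² = ((-1*1*1 + 0) + 1)² = ((-1*1 + 0) + 1)² = ((-1 + 0) + 1)² = (-1 + 1)² = 0² = 0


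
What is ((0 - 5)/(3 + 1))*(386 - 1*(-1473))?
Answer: -9295/4 ≈ -2323.8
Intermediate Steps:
((0 - 5)/(3 + 1))*(386 - 1*(-1473)) = (-5/4)*(386 + 1473) = -5*1/4*1859 = -5/4*1859 = -9295/4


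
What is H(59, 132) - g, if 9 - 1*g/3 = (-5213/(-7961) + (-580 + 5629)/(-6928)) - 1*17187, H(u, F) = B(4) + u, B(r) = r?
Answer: -2841812195475/55153808 ≈ -51525.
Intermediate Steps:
H(u, F) = 4 + u
g = 2845286885379/55153808 (g = 27 - 3*((-5213/(-7961) + (-580 + 5629)/(-6928)) - 1*17187) = 27 - 3*((-5213*(-1/7961) + 5049*(-1/6928)) - 17187) = 27 - 3*((5213/7961 - 5049/6928) - 17187) = 27 - 3*(-4079425/55153808 - 17187) = 27 - 3*(-947932577521/55153808) = 27 + 2843797732563/55153808 = 2845286885379/55153808 ≈ 51588.)
H(59, 132) - g = (4 + 59) - 1*2845286885379/55153808 = 63 - 2845286885379/55153808 = -2841812195475/55153808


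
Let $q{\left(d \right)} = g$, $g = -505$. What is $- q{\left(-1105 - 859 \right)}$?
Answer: $505$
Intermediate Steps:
$q{\left(d \right)} = -505$
$- q{\left(-1105 - 859 \right)} = \left(-1\right) \left(-505\right) = 505$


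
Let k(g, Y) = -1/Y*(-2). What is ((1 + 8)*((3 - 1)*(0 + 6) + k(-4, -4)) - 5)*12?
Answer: 1182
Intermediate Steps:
k(g, Y) = 2/Y
((1 + 8)*((3 - 1)*(0 + 6) + k(-4, -4)) - 5)*12 = ((1 + 8)*((3 - 1)*(0 + 6) + 2/(-4)) - 5)*12 = (9*(2*6 + 2*(-¼)) - 5)*12 = (9*(12 - ½) - 5)*12 = (9*(23/2) - 5)*12 = (207/2 - 5)*12 = (197/2)*12 = 1182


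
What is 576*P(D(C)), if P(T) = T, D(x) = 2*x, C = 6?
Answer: 6912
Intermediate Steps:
576*P(D(C)) = 576*(2*6) = 576*12 = 6912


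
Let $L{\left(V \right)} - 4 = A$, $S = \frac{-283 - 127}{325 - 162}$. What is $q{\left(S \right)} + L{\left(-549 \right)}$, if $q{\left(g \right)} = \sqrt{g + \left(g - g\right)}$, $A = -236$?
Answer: $-232 + \frac{i \sqrt{66830}}{163} \approx -232.0 + 1.586 i$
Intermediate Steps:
$S = - \frac{410}{163} \approx -2.5153$
$L{\left(V \right)} = -232$ ($L{\left(V \right)} = 4 - 236 = -232$)
$q{\left(g \right)} = \sqrt{g}$ ($q{\left(g \right)} = \sqrt{g + 0} = \sqrt{g}$)
$q{\left(S \right)} + L{\left(-549 \right)} = \sqrt{- \frac{410}{163}} - 232 = \frac{i \sqrt{66830}}{163} - 232 = -232 + \frac{i \sqrt{66830}}{163}$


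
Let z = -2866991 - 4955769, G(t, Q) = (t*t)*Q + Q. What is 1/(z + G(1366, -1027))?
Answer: -1/1924160599 ≈ -5.1971e-10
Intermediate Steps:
G(t, Q) = Q + Q*t² (G(t, Q) = t²*Q + Q = Q*t² + Q = Q + Q*t²)
z = -7822760
1/(z + G(1366, -1027)) = 1/(-7822760 - 1027*(1 + 1366²)) = 1/(-7822760 - 1027*(1 + 1865956)) = 1/(-7822760 - 1027*1865957) = 1/(-7822760 - 1916337839) = 1/(-1924160599) = -1/1924160599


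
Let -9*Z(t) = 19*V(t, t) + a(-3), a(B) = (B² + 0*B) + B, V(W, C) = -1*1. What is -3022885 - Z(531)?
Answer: -27205978/9 ≈ -3.0229e+6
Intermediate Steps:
V(W, C) = -1
a(B) = B + B² (a(B) = (B² + 0) + B = B² + B = B + B²)
Z(t) = 13/9 (Z(t) = -(19*(-1) - 3*(1 - 3))/9 = -(-19 - 3*(-2))/9 = -(-19 + 6)/9 = -⅑*(-13) = 13/9)
-3022885 - Z(531) = -3022885 - 1*13/9 = -3022885 - 13/9 = -27205978/9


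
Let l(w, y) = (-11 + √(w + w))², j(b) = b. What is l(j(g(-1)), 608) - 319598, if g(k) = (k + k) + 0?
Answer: -319481 - 44*I ≈ -3.1948e+5 - 44.0*I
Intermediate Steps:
g(k) = 2*k (g(k) = 2*k + 0 = 2*k)
l(w, y) = (-11 + √2*√w)² (l(w, y) = (-11 + √(2*w))² = (-11 + √2*√w)²)
l(j(g(-1)), 608) - 319598 = (-11 + √2*√(2*(-1)))² - 319598 = (-11 + √2*√(-2))² - 319598 = (-11 + √2*(I*√2))² - 319598 = (-11 + 2*I)² - 319598 = -319598 + (-11 + 2*I)²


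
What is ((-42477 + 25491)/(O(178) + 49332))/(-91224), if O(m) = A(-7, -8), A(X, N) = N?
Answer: 149/39469584 ≈ 3.7751e-6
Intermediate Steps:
O(m) = -8
((-42477 + 25491)/(O(178) + 49332))/(-91224) = ((-42477 + 25491)/(-8 + 49332))/(-91224) = -16986/49324*(-1/91224) = -16986*1/49324*(-1/91224) = -447/1298*(-1/91224) = 149/39469584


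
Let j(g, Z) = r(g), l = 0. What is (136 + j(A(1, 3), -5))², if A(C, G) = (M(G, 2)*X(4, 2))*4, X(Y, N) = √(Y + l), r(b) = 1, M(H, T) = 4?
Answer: 18769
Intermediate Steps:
X(Y, N) = √Y (X(Y, N) = √(Y + 0) = √Y)
A(C, G) = 32 (A(C, G) = (4*√4)*4 = (4*2)*4 = 8*4 = 32)
j(g, Z) = 1
(136 + j(A(1, 3), -5))² = (136 + 1)² = 137² = 18769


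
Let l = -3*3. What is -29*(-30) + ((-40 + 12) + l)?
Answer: 833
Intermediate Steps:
l = -9
-29*(-30) + ((-40 + 12) + l) = -29*(-30) + ((-40 + 12) - 9) = 870 + (-28 - 9) = 870 - 37 = 833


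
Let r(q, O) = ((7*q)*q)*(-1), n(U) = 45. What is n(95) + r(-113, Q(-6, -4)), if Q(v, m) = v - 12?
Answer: -89338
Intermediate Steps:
Q(v, m) = -12 + v
r(q, O) = -7*q² (r(q, O) = (7*q²)*(-1) = -7*q²)
n(95) + r(-113, Q(-6, -4)) = 45 - 7*(-113)² = 45 - 7*12769 = 45 - 89383 = -89338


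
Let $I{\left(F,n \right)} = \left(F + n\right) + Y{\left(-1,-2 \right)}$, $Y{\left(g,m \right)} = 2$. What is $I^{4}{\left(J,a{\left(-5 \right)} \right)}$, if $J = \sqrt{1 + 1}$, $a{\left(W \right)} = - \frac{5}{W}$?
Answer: $\left(3 + \sqrt{2}\right)^{4} \approx 379.68$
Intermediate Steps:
$J = \sqrt{2} \approx 1.4142$
$I{\left(F,n \right)} = 2 + F + n$ ($I{\left(F,n \right)} = \left(F + n\right) + 2 = 2 + F + n$)
$I^{4}{\left(J,a{\left(-5 \right)} \right)} = \left(2 + \sqrt{2} - \frac{5}{-5}\right)^{4} = \left(2 + \sqrt{2} - -1\right)^{4} = \left(2 + \sqrt{2} + 1\right)^{4} = \left(3 + \sqrt{2}\right)^{4}$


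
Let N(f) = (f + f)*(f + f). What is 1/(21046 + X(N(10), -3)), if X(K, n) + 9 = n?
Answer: 1/21034 ≈ 4.7542e-5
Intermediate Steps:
N(f) = 4*f² (N(f) = (2*f)*(2*f) = 4*f²)
X(K, n) = -9 + n
1/(21046 + X(N(10), -3)) = 1/(21046 + (-9 - 3)) = 1/(21046 - 12) = 1/21034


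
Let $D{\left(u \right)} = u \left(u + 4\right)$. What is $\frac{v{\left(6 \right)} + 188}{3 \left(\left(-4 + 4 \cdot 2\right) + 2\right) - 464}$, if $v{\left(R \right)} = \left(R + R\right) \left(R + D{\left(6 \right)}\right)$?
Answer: $- \frac{490}{223} \approx -2.1973$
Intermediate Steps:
$D{\left(u \right)} = u \left(4 + u\right)$
$v{\left(R \right)} = 2 R \left(60 + R\right)$ ($v{\left(R \right)} = \left(R + R\right) \left(R + 6 \left(4 + 6\right)\right) = 2 R \left(R + 6 \cdot 10\right) = 2 R \left(R + 60\right) = 2 R \left(60 + R\right)$)
$\frac{v{\left(6 \right)} + 188}{3 \left(\left(-4 + 4 \cdot 2\right) + 2\right) - 464} = \frac{2 \cdot 6 \left(60 + 6\right) + 188}{3 \left(\left(-4 + 4 \cdot 2\right) + 2\right) - 464} = \frac{2 \cdot 6 \cdot 66 + 188}{3 \left(\left(-4 + 8\right) + 2\right) - 464} = \frac{792 + 188}{3 \left(4 + 2\right) - 464} = \frac{980}{3 \cdot 6 - 464} = \frac{980}{18 - 464} = \frac{980}{-446} = 980 \left(- \frac{1}{446}\right) = - \frac{490}{223}$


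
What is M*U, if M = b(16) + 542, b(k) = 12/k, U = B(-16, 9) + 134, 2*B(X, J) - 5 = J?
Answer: 306111/4 ≈ 76528.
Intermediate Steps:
B(X, J) = 5/2 + J/2
U = 141 (U = (5/2 + (½)*9) + 134 = (5/2 + 9/2) + 134 = 7 + 134 = 141)
M = 2171/4 (M = 12/16 + 542 = 12*(1/16) + 542 = ¾ + 542 = 2171/4 ≈ 542.75)
M*U = (2171/4)*141 = 306111/4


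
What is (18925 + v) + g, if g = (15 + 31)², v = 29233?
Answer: 50274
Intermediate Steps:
g = 2116 (g = 46² = 2116)
(18925 + v) + g = (18925 + 29233) + 2116 = 48158 + 2116 = 50274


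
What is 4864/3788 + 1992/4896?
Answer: 326665/193188 ≈ 1.6909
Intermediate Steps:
4864/3788 + 1992/4896 = 4864*(1/3788) + 1992*(1/4896) = 1216/947 + 83/204 = 326665/193188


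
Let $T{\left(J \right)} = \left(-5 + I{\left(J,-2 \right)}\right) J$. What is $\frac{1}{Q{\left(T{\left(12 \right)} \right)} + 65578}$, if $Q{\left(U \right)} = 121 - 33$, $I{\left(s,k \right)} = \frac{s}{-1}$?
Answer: $\frac{1}{65666} \approx 1.5229 \cdot 10^{-5}$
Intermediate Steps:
$I{\left(s,k \right)} = - s$ ($I{\left(s,k \right)} = s \left(-1\right) = - s$)
$T{\left(J \right)} = J \left(-5 - J\right)$ ($T{\left(J \right)} = \left(-5 - J\right) J = J \left(-5 - J\right)$)
$Q{\left(U \right)} = 88$ ($Q{\left(U \right)} = 121 - 33 = 88$)
$\frac{1}{Q{\left(T{\left(12 \right)} \right)} + 65578} = \frac{1}{88 + 65578} = \frac{1}{65666}$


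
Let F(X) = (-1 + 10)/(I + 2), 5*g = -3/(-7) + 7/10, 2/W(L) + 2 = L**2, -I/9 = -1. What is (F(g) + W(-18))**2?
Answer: 2131600/3136441 ≈ 0.67962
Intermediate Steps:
I = 9 (I = -9*(-1) = 9)
W(L) = 2/(-2 + L**2)
g = 79/350 (g = (-3/(-7) + 7/10)/5 = (-3*(-1/7) + 7*(1/10))/5 = (3/7 + 7/10)/5 = (1/5)*(79/70) = 79/350 ≈ 0.22571)
F(X) = 9/11 (F(X) = (-1 + 10)/(9 + 2) = 9/11)
(F(g) + W(-18))**2 = (9/11 + 2/(-2 + (-18)**2))**2 = (9/11 + 2/(-2 + 324))**2 = (9/11 + 2/322)**2 = (9/11 + 2*(1/322))**2 = (9/11 + 1/161)**2 = (1460/1771)**2 = 2131600/3136441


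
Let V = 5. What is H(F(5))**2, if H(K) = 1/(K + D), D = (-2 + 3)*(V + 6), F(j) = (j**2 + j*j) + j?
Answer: 1/4356 ≈ 0.00022957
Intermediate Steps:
F(j) = j + 2*j**2 (F(j) = (j**2 + j**2) + j = 2*j**2 + j = j + 2*j**2)
D = 11 (D = (-2 + 3)*(5 + 6) = 1*11 = 11)
H(K) = 1/(11 + K) (H(K) = 1/(K + 11) = 1/(11 + K))
H(F(5))**2 = (1/(11 + 5*(1 + 2*5)))**2 = (1/(11 + 5*(1 + 10)))**2 = (1/(11 + 5*11))**2 = (1/(11 + 55))**2 = (1/66)**2 = 1/4356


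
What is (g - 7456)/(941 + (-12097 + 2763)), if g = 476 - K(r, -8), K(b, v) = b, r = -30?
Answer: 6950/8393 ≈ 0.82807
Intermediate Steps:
g = 506 (g = 476 - 1*(-30) = 476 + 30 = 506)
(g - 7456)/(941 + (-12097 + 2763)) = (506 - 7456)/(941 + (-12097 + 2763)) = -6950/(941 - 9334) = -6950/(-8393) = -6950*(-1/8393) = 6950/8393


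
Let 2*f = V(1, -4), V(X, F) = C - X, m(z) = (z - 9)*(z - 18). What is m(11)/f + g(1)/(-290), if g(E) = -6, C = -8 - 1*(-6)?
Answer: 4069/435 ≈ 9.3540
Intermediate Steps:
C = -2 (C = -8 + 6 = -2)
m(z) = (-18 + z)*(-9 + z) (m(z) = (-9 + z)*(-18 + z) = (-18 + z)*(-9 + z))
V(X, F) = -2 - X
f = -3/2 (f = (-2 - 1*1)/2 = (-2 - 1)/2 = (½)*(-3) = -3/2 ≈ -1.5000)
m(11)/f + g(1)/(-290) = (162 + 11² - 27*11)/(-3/2) - 6/(-290) = (162 + 121 - 297)*(-⅔) - 6*(-1/290) = -14*(-⅔) + 3/145 = 28/3 + 3/145 = 4069/435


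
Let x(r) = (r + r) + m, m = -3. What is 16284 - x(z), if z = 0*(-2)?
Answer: 16287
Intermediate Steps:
z = 0
x(r) = -3 + 2*r (x(r) = (r + r) - 3 = 2*r - 3 = -3 + 2*r)
16284 - x(z) = 16284 - (-3 + 2*0) = 16284 - (-3 + 0) = 16284 - 1*(-3) = 16284 + 3 = 16287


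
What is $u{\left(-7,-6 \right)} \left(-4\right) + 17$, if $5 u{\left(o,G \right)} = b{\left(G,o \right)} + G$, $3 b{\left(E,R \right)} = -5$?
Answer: $\frac{347}{15} \approx 23.133$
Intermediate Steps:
$b{\left(E,R \right)} = - \frac{5}{3}$ ($b{\left(E,R \right)} = \frac{1}{3} \left(-5\right) = - \frac{5}{3}$)
$u{\left(o,G \right)} = - \frac{1}{3} + \frac{G}{5}$ ($u{\left(o,G \right)} = \frac{- \frac{5}{3} + G}{5} = - \frac{1}{3} + \frac{G}{5}$)
$u{\left(-7,-6 \right)} \left(-4\right) + 17 = \left(- \frac{1}{3} + \frac{1}{5} \left(-6\right)\right) \left(-4\right) + 17 = \left(- \frac{1}{3} - \frac{6}{5}\right) \left(-4\right) + 17 = \left(- \frac{23}{15}\right) \left(-4\right) + 17 = \frac{92}{15} + 17 = \frac{347}{15}$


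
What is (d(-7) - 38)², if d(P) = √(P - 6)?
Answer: (38 - I*√13)² ≈ 1431.0 - 274.02*I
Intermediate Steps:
d(P) = √(-6 + P)
(d(-7) - 38)² = (√(-6 - 7) - 38)² = (√(-13) - 38)² = (I*√13 - 38)² = (-38 + I*√13)²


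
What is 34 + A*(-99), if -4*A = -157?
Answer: -15407/4 ≈ -3851.8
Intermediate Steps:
A = 157/4 (A = -¼*(-157) = 157/4 ≈ 39.250)
34 + A*(-99) = 34 + (157/4)*(-99) = 34 - 15543/4 = -15407/4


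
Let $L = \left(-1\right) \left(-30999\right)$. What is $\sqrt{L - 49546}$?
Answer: $i \sqrt{18547} \approx 136.19 i$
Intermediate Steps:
$L = 30999$
$\sqrt{L - 49546} = \sqrt{30999 - 49546} = \sqrt{-18547} = i \sqrt{18547}$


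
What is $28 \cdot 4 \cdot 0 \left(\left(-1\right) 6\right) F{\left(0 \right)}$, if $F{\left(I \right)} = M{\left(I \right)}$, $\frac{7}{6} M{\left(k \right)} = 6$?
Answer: $0$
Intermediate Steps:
$M{\left(k \right)} = \frac{36}{7}$ ($M{\left(k \right)} = \frac{6}{7} \cdot 6 = \frac{36}{7}$)
$F{\left(I \right)} = \frac{36}{7}$
$28 \cdot 4 \cdot 0 \left(\left(-1\right) 6\right) F{\left(0 \right)} = 28 \cdot 4 \cdot 0 \left(\left(-1\right) 6\right) \frac{36}{7} = 28 \cdot 0 \left(-6\right) \frac{36}{7} = 28 \cdot 0 \cdot \frac{36}{7} = 0 \cdot \frac{36}{7} = 0$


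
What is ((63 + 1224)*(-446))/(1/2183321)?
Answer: -1253230620642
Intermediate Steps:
((63 + 1224)*(-446))/(1/2183321) = (1287*(-446))/(1/2183321) = -574002*2183321 = -1253230620642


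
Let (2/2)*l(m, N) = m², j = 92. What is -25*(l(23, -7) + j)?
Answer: -15525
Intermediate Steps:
l(m, N) = m²
-25*(l(23, -7) + j) = -25*(23² + 92) = -25*(529 + 92) = -25*621 = -15525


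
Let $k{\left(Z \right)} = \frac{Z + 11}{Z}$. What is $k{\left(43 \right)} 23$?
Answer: $\frac{1242}{43} \approx 28.884$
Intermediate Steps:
$k{\left(Z \right)} = \frac{11 + Z}{Z}$
$k{\left(43 \right)} 23 = \frac{11 + 43}{43} \cdot 23 = \frac{1}{43} \cdot 54 \cdot 23 = \frac{54}{43} \cdot 23 = \frac{1242}{43}$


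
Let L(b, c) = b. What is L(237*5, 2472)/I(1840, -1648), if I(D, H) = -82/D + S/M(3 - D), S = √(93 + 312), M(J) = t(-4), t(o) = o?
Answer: 44698200/21422819 - 2256714000*√5/21422819 ≈ -233.46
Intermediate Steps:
M(J) = -4
S = 9*√5 (S = √405 = 9*√5 ≈ 20.125)
I(D, H) = -82/D - 9*√5/4 (I(D, H) = -82/D + (9*√5)/(-4) = -82/D + (9*√5)*(-¼) = -82/D - 9*√5/4)
L(237*5, 2472)/I(1840, -1648) = (237*5)/(-82/1840 - 9*√5/4) = 1185/(-82*1/1840 - 9*√5/4) = 1185/(-41/920 - 9*√5/4)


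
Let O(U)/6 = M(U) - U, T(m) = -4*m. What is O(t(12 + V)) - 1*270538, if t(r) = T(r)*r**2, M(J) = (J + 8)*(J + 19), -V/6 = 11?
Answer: 2380409472326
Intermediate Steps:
V = -66 (V = -6*11 = -66)
M(J) = (8 + J)*(19 + J)
t(r) = -4*r**3 (t(r) = (-4*r)*r**2 = -4*r**3)
O(U) = 912 + 6*U**2 + 156*U (O(U) = 6*((152 + U**2 + 27*U) - U) = 6*(152 + U**2 + 26*U) = 912 + 6*U**2 + 156*U)
O(t(12 + V)) - 1*270538 = (912 + 6*(-4*(12 - 66)**3)**2 + 156*(-4*(12 - 66)**3)) - 1*270538 = (912 + 6*(-4*(-54)**3)**2 + 156*(-4*(-54)**3)) - 270538 = (912 + 6*(-4*(-157464))**2 + 156*(-4*(-157464))) - 270538 = (912 + 6*629856**2 + 156*629856) - 270538 = (912 + 6*396718580736 + 98257536) - 270538 = (912 + 2380311484416 + 98257536) - 270538 = 2380409742864 - 270538 = 2380409472326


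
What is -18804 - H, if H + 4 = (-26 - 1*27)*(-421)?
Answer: -41113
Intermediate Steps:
H = 22309 (H = -4 + (-26 - 1*27)*(-421) = -4 + (-26 - 27)*(-421) = -4 - 53*(-421) = -4 + 22313 = 22309)
-18804 - H = -18804 - 1*22309 = -18804 - 22309 = -41113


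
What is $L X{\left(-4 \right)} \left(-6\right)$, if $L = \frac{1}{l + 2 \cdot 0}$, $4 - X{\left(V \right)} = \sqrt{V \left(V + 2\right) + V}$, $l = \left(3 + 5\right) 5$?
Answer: $- \frac{3}{10} \approx -0.3$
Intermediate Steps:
$l = 40$ ($l = 8 \cdot 5 = 40$)
$X{\left(V \right)} = 4 - \sqrt{V + V \left(2 + V\right)}$ ($X{\left(V \right)} = 4 - \sqrt{V \left(V + 2\right) + V} = 4 - \sqrt{V \left(2 + V\right) + V} = 4 - \sqrt{V + V \left(2 + V\right)}$)
$L = \frac{1}{40}$ ($L = \frac{1}{40 + 2 \cdot 0} = \frac{1}{40 + 0} = \frac{1}{40} \approx 0.025$)
$L X{\left(-4 \right)} \left(-6\right) = \frac{4 - \sqrt{- 4 \left(3 - 4\right)}}{40} \left(-6\right) = \frac{4 - \sqrt{\left(-4\right) \left(-1\right)}}{40} \left(-6\right) = \frac{4 - \sqrt{4}}{40} \left(-6\right) = \frac{4 - 2}{40} \left(-6\right) = \frac{1}{40} \cdot 2 \left(-6\right) = \frac{1}{20} \left(-6\right) = - \frac{3}{10}$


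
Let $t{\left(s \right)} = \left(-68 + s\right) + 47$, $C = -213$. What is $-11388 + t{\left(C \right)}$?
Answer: $-11622$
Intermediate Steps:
$t{\left(s \right)} = -21 + s$
$-11388 + t{\left(C \right)} = -11388 - 234 = -11622$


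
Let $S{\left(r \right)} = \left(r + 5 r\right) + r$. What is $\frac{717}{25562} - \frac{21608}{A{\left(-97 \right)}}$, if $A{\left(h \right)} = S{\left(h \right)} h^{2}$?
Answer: $\frac{5133049483}{163308230582} \approx 0.031432$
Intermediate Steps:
$S{\left(r \right)} = 7 r$ ($S{\left(r \right)} = 6 r + r = 7 r$)
$A{\left(h \right)} = 7 h^{3}$ ($A{\left(h \right)} = 7 h h^{2} = 7 h^{3}$)
$\frac{717}{25562} - \frac{21608}{A{\left(-97 \right)}} = \frac{717}{25562} - \frac{21608}{7 \left(-97\right)^{3}} = 717 \cdot \frac{1}{25562} - \frac{21608}{7 \left(-912673\right)} = \frac{717}{25562} - \frac{21608}{-6388711} = \frac{717}{25562} - - \frac{21608}{6388711} = \frac{717}{25562} + \frac{21608}{6388711} = \frac{5133049483}{163308230582}$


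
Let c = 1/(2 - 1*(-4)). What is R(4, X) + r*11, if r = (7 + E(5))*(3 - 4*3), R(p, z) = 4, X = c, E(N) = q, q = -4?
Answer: -293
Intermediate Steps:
c = ⅙ (c = 1/(2 + 4) = 1/6 = ⅙ ≈ 0.16667)
E(N) = -4
X = ⅙ ≈ 0.16667
r = -27 (r = (7 - 4)*(3 - 4*3) = 3*(3 - 12) = 3*(-9) = -27)
R(4, X) + r*11 = 4 - 27*11 = 4 - 297 = -293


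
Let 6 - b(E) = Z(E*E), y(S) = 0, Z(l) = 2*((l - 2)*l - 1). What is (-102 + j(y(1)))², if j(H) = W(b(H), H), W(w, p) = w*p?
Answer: 10404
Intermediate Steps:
Z(l) = -2 + 2*l*(-2 + l) (Z(l) = 2*((-2 + l)*l - 1) = 2*(l*(-2 + l) - 1) = 2*(-1 + l*(-2 + l)) = -2 + 2*l*(-2 + l))
b(E) = 8 - 2*E⁴ + 4*E² (b(E) = 6 - (-2 - 4*E*E + 2*(E*E)²) = 6 - (-2 - 4*E² + 2*(E²)²) = 6 - (-2 - 4*E² + 2*E⁴) = 6 + (2 - 2*E⁴ + 4*E²) = 8 - 2*E⁴ + 4*E²)
W(w, p) = p*w
j(H) = H*(8 - 2*H⁴ + 4*H²)
(-102 + j(y(1)))² = (-102 + 2*0*(4 - 1*0⁴ + 2*0²))² = (-102 + 2*0*(4 - 1*0 + 2*0))² = (-102 + 2*0*(4 + 0 + 0))² = (-102 + 2*0*4)² = (-102 + 0)² = (-102)² = 10404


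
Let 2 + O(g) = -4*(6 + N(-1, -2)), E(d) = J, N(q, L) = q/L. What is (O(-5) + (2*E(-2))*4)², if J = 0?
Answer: 784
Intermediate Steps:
E(d) = 0
O(g) = -28 (O(g) = -2 - 4*(6 - 1/(-2)) = -2 - 4*(6 - 1*(-½)) = -2 - 4*(6 + ½) = -2 - 4*13/2 = -2 - 26 = -28)
(O(-5) + (2*E(-2))*4)² = (-28 + (2*0)*4)² = (-28 + 0*4)² = (-28 + 0)² = (-28)² = 784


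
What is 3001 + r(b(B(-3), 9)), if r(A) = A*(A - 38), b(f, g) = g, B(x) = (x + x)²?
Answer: 2740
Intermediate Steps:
B(x) = 4*x² (B(x) = (2*x)² = 4*x²)
r(A) = A*(-38 + A)
3001 + r(b(B(-3), 9)) = 3001 + 9*(-38 + 9) = 3001 + 9*(-29) = 3001 - 261 = 2740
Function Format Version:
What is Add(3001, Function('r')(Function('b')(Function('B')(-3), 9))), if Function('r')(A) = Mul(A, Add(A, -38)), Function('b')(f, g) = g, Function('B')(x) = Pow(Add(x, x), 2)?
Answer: 2740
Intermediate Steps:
Function('B')(x) = Mul(4, Pow(x, 2)) (Function('B')(x) = Pow(Mul(2, x), 2) = Mul(4, Pow(x, 2)))
Function('r')(A) = Mul(A, Add(-38, A))
Add(3001, Function('r')(Function('b')(Function('B')(-3), 9))) = Add(3001, Mul(9, Add(-38, 9))) = Add(3001, Mul(9, -29)) = Add(3001, -261) = 2740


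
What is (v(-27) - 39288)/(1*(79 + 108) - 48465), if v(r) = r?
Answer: 39315/48278 ≈ 0.81435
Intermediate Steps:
(v(-27) - 39288)/(1*(79 + 108) - 48465) = (-27 - 39288)/(1*(79 + 108) - 48465) = -39315/(1*187 - 48465) = -39315/(187 - 48465) = -39315/(-48278) = -39315*(-1/48278) = 39315/48278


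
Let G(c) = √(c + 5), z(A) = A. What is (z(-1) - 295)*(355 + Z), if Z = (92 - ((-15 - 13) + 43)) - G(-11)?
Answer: -127872 + 296*I*√6 ≈ -1.2787e+5 + 725.05*I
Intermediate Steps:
G(c) = √(5 + c)
Z = 77 - I*√6 (Z = (92 - ((-15 - 13) + 43)) - √(5 - 11) = (92 - (-28 + 43)) - √(-6) = (92 - 1*15) - I*√6 = (92 - 15) - I*√6 = 77 - I*√6 ≈ 77.0 - 2.4495*I)
(z(-1) - 295)*(355 + Z) = (-1 - 295)*(355 + (77 - I*√6)) = -296*(432 - I*√6) = -127872 + 296*I*√6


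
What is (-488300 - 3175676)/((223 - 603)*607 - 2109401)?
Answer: 3663976/2340061 ≈ 1.5658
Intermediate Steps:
(-488300 - 3175676)/((223 - 603)*607 - 2109401) = -3663976/(-380*607 - 2109401) = -3663976/(-230660 - 2109401) = -3663976/(-2340061) = -3663976*(-1/2340061) = 3663976/2340061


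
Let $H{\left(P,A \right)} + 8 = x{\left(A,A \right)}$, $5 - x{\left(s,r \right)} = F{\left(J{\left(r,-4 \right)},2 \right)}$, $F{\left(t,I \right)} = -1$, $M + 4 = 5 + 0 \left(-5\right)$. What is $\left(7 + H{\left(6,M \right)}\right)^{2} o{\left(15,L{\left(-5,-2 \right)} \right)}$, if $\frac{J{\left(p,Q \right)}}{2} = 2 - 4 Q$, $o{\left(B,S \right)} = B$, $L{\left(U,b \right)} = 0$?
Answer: $375$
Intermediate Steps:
$J{\left(p,Q \right)} = 4 - 8 Q$ ($J{\left(p,Q \right)} = 2 \left(2 - 4 Q\right) = 4 - 8 Q$)
$M = 1$ ($M = -4 + \left(5 + 0 \left(-5\right)\right) = -4 + \left(5 + 0\right) = -4 + 5 = 1$)
$x{\left(s,r \right)} = 6$ ($x{\left(s,r \right)} = 5 - -1 = 5 + 1 = 6$)
$H{\left(P,A \right)} = -2$ ($H{\left(P,A \right)} = -8 + 6 = -2$)
$\left(7 + H{\left(6,M \right)}\right)^{2} o{\left(15,L{\left(-5,-2 \right)} \right)} = \left(7 - 2\right)^{2} \cdot 15 = 5^{2} \cdot 15 = 25 \cdot 15 = 375$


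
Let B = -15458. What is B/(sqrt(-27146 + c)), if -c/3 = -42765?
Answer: -15458*sqrt(101149)/101149 ≈ -48.604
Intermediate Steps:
c = 128295 (c = -3*(-42765) = 128295)
B/(sqrt(-27146 + c)) = -15458/sqrt(-27146 + 128295) = -15458*sqrt(101149)/101149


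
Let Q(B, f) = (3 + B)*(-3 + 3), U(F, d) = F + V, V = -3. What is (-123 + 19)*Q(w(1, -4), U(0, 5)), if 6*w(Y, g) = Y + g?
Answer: 0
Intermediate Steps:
U(F, d) = -3 + F (U(F, d) = F - 3 = -3 + F)
w(Y, g) = Y/6 + g/6 (w(Y, g) = (Y + g)/6 = Y/6 + g/6)
Q(B, f) = 0 (Q(B, f) = (3 + B)*0 = 0)
(-123 + 19)*Q(w(1, -4), U(0, 5)) = (-123 + 19)*0 = -104*0 = 0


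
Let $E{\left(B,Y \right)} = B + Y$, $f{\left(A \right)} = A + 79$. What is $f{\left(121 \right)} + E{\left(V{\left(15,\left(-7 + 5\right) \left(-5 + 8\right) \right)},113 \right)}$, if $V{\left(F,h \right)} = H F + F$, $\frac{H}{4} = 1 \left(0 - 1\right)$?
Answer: $268$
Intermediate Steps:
$H = -4$ ($H = 4 \cdot 1 \left(0 - 1\right) = 4 \cdot 1 \left(-1\right) = 4 \left(-1\right) = -4$)
$f{\left(A \right)} = 79 + A$
$V{\left(F,h \right)} = - 3 F$ ($V{\left(F,h \right)} = - 4 F + F = - 3 F$)
$f{\left(121 \right)} + E{\left(V{\left(15,\left(-7 + 5\right) \left(-5 + 8\right) \right)},113 \right)} = \left(79 + 121\right) + \left(\left(-3\right) 15 + 113\right) = 200 + \left(-45 + 113\right) = 200 + 68 = 268$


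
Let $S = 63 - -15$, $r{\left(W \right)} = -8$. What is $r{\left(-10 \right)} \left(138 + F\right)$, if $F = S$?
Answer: $-1728$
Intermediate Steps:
$S = 78$ ($S = 63 + 15 = 78$)
$F = 78$
$r{\left(-10 \right)} \left(138 + F\right) = - 8 \left(138 + 78\right) = \left(-8\right) 216 = -1728$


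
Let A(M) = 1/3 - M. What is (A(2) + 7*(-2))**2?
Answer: 2209/9 ≈ 245.44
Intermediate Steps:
A(M) = 1/3 - M
(A(2) + 7*(-2))**2 = ((1/3 - 1*2) + 7*(-2))**2 = ((1/3 - 2) - 14)**2 = (-5/3 - 14)**2 = (-47/3)**2 = 2209/9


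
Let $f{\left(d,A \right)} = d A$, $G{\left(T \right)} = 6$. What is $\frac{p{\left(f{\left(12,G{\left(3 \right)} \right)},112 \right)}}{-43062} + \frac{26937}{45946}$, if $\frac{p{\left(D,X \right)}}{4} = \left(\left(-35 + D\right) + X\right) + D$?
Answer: $\frac{559672415}{989263326} \approx 0.56575$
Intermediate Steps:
$f{\left(d,A \right)} = A d$
$p{\left(D,X \right)} = -140 + 4 X + 8 D$ ($p{\left(D,X \right)} = 4 \left(\left(\left(-35 + D\right) + X\right) + D\right) = 4 \left(\left(-35 + D + X\right) + D\right) = 4 \left(-35 + X + 2 D\right) = -140 + 4 X + 8 D$)
$\frac{p{\left(f{\left(12,G{\left(3 \right)} \right)},112 \right)}}{-43062} + \frac{26937}{45946} = \frac{-140 + 4 \cdot 112 + 8 \cdot 6 \cdot 12}{-43062} + \frac{26937}{45946} = \left(-140 + 448 + 8 \cdot 72\right) \left(- \frac{1}{43062}\right) + 26937 \cdot \frac{1}{45946} = \left(-140 + 448 + 576\right) \left(- \frac{1}{43062}\right) + \frac{26937}{45946} = 884 \left(- \frac{1}{43062}\right) + \frac{26937}{45946} = - \frac{442}{21531} + \frac{26937}{45946} = \frac{559672415}{989263326}$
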